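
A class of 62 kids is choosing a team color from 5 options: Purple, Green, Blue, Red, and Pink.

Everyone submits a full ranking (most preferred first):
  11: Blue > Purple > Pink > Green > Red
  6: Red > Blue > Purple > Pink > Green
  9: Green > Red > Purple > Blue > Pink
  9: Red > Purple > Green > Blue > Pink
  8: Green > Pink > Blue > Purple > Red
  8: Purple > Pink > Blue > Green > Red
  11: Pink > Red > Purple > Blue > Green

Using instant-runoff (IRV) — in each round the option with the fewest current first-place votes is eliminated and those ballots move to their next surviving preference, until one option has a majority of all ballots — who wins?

Pink

Round 1: Purple 8, Green 17, Blue 11, Red 15, Pink 11. Purple eliminated.
Round 2: Green 17, Blue 11, Red 15, Pink 19. Blue eliminated.
Round 3: Green 17, Red 15, Pink 30. Red eliminated.
Round 4: Green 26, Pink 36. Pink has a majority (≥32).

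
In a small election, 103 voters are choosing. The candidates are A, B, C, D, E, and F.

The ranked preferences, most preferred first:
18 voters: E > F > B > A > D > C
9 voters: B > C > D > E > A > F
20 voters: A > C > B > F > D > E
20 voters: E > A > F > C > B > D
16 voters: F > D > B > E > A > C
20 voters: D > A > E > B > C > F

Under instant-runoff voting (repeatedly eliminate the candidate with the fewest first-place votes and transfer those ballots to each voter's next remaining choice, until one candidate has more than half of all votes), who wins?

D

Round 1: A 20, B 9, C 0, D 20, E 38, F 16. C eliminated.
Round 2: A 20, B 9, D 20, E 38, F 16. B eliminated.
Round 3: A 20, D 29, E 38, F 16. F eliminated.
Round 4: A 20, D 45, E 38. A eliminated.
Round 5: D 65, E 38. D has a majority (≥52).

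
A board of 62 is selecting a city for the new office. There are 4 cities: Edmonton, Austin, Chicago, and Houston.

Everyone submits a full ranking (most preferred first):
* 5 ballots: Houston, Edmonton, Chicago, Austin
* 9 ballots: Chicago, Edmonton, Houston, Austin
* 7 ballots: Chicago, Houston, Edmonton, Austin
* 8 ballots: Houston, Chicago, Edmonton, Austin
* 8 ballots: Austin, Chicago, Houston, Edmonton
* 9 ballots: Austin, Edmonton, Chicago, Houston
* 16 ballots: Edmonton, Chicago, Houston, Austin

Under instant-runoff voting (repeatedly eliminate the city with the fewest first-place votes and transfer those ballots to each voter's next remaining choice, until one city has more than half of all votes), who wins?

Chicago

Round 1: Edmonton 16, Austin 17, Chicago 16, Houston 13. Houston eliminated.
Round 2: Edmonton 21, Austin 17, Chicago 24. Austin eliminated.
Round 3: Edmonton 30, Chicago 32. Chicago has a majority (≥32).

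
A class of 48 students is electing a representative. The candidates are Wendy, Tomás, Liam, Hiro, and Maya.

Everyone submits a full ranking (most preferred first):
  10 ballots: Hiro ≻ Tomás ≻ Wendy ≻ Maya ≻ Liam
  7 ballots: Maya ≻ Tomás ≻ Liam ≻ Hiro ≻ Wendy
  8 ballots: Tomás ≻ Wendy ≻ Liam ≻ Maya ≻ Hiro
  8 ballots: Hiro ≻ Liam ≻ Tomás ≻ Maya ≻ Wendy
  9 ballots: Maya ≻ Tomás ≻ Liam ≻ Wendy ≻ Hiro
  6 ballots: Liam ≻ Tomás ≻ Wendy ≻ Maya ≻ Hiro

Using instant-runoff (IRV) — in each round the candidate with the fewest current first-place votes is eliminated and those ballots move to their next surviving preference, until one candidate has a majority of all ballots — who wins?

Round 1: Wendy 0, Tomás 8, Liam 6, Hiro 18, Maya 16. Wendy eliminated.
Round 2: Tomás 8, Liam 6, Hiro 18, Maya 16. Liam eliminated.
Round 3: Tomás 14, Hiro 18, Maya 16. Tomás eliminated.
Round 4: Hiro 18, Maya 30. Maya has a majority (≥25).

Maya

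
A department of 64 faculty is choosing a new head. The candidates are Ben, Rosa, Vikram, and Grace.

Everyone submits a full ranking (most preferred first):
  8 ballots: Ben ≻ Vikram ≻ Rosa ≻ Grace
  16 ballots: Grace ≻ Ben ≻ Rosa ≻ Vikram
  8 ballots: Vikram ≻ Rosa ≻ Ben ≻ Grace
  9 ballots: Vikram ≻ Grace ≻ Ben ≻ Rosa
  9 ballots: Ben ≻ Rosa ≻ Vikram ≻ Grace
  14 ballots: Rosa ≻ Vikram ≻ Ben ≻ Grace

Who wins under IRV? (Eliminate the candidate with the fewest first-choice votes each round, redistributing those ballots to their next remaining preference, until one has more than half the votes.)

Ben

Round 1: Ben 17, Rosa 14, Vikram 17, Grace 16. Rosa eliminated.
Round 2: Ben 17, Vikram 31, Grace 16. Grace eliminated.
Round 3: Ben 33, Vikram 31. Ben has a majority (≥33).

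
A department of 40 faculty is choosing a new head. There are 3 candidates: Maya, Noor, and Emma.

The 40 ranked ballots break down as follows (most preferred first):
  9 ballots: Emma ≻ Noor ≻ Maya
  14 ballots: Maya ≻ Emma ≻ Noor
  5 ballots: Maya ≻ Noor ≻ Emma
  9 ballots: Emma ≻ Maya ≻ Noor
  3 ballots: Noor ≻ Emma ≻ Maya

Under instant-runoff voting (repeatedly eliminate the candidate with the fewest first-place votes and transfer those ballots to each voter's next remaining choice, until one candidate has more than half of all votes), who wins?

Emma

Round 1: Maya 19, Noor 3, Emma 18. Noor eliminated.
Round 2: Maya 19, Emma 21. Emma has a majority (≥21).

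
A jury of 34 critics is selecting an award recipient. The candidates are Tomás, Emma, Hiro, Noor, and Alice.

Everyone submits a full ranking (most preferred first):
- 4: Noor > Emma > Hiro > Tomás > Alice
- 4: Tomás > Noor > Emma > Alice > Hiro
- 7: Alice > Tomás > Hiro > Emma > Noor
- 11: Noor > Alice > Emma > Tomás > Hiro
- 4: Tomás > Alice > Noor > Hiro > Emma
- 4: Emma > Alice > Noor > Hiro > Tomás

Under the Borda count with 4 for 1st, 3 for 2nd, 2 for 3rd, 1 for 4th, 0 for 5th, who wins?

Tomás: 4×1 + 4×4 + 7×3 + 11×1 + 4×4 + 4×0 = 68
Emma: 4×3 + 4×2 + 7×1 + 11×2 + 4×0 + 4×4 = 65
Hiro: 4×2 + 4×0 + 7×2 + 11×0 + 4×1 + 4×1 = 30
Noor: 4×4 + 4×3 + 7×0 + 11×4 + 4×2 + 4×2 = 88
Alice: 4×0 + 4×1 + 7×4 + 11×3 + 4×3 + 4×3 = 89

Alice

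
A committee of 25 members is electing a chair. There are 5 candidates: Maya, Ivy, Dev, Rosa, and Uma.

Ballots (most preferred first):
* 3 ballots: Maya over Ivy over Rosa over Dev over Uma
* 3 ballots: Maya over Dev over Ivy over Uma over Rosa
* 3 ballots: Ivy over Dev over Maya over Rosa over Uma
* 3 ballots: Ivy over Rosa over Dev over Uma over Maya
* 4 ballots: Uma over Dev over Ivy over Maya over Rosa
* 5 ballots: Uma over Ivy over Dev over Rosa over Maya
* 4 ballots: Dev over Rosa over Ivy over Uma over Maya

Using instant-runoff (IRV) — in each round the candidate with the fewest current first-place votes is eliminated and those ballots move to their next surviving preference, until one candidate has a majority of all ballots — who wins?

Round 1: Maya 6, Ivy 6, Dev 4, Rosa 0, Uma 9. Rosa eliminated.
Round 2: Maya 6, Ivy 6, Dev 4, Uma 9. Dev eliminated.
Round 3: Maya 6, Ivy 10, Uma 9. Maya eliminated.
Round 4: Ivy 16, Uma 9. Ivy has a majority (≥13).

Ivy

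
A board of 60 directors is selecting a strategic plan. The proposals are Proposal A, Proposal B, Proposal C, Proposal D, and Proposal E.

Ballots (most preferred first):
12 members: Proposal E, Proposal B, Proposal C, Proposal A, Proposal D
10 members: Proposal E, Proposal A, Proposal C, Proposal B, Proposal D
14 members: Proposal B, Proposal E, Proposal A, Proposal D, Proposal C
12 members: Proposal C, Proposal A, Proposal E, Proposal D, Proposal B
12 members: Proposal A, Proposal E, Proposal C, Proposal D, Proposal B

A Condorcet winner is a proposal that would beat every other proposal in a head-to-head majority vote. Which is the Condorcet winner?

Proposal E

Proposal E vs Proposal A: 36–24
Proposal E vs Proposal B: 46–14
Proposal E vs Proposal C: 48–12
Proposal E vs Proposal D: 60–0
Proposal E beats every other proposal.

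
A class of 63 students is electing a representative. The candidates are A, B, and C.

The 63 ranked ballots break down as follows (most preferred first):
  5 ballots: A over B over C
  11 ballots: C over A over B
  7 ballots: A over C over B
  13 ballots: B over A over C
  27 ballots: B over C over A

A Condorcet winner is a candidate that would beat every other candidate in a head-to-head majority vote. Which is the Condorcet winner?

B

B vs A: 40–23
B vs C: 45–18
B beats every other candidate.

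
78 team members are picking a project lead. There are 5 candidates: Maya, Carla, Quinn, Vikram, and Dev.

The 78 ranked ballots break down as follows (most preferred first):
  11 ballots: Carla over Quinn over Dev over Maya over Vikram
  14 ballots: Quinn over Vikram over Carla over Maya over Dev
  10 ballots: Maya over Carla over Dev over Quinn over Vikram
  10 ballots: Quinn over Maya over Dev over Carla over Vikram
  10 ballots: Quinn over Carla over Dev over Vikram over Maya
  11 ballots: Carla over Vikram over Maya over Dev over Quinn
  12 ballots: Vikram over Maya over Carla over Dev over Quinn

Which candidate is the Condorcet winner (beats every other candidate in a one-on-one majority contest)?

Carla

Carla vs Maya: 46–32
Carla vs Quinn: 44–34
Carla vs Vikram: 52–26
Carla vs Dev: 68–10
Carla beats every other candidate.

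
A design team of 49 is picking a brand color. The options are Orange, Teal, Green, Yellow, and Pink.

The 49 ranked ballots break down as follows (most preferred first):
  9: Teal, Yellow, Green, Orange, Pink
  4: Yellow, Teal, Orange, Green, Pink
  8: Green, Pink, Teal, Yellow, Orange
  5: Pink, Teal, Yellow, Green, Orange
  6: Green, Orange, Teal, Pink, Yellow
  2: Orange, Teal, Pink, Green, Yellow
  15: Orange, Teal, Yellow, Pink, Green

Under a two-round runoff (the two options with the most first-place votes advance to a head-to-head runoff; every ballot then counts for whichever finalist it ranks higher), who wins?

Round 1 first-place votes: Orange 17, Teal 9, Green 14, Yellow 4, Pink 5. Orange and Green advance.
Runoff: Orange is ranked above Green on 21 ballots, Green above Orange on 28.

Green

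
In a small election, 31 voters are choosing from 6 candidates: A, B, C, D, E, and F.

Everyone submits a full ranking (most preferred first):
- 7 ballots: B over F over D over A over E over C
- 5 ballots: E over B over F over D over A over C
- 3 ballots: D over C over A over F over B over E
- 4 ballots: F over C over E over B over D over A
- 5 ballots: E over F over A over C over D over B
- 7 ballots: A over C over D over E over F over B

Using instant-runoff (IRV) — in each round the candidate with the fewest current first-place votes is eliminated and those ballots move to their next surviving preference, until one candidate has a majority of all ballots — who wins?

A

Round 1: A 7, B 7, C 0, D 3, E 10, F 4. C eliminated.
Round 2: A 7, B 7, D 3, E 10, F 4. D eliminated.
Round 3: A 10, B 7, E 10, F 4. F eliminated.
Round 4: A 10, B 7, E 14. B eliminated.
Round 5: A 17, E 14. A has a majority (≥16).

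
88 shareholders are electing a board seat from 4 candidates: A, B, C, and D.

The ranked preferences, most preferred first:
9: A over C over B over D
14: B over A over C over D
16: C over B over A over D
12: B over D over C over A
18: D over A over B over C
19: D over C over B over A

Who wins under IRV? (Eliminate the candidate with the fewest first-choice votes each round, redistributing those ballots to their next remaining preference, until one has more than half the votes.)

B

Round 1: A 9, B 26, C 16, D 37. A eliminated.
Round 2: B 26, C 25, D 37. C eliminated.
Round 3: B 51, D 37. B has a majority (≥45).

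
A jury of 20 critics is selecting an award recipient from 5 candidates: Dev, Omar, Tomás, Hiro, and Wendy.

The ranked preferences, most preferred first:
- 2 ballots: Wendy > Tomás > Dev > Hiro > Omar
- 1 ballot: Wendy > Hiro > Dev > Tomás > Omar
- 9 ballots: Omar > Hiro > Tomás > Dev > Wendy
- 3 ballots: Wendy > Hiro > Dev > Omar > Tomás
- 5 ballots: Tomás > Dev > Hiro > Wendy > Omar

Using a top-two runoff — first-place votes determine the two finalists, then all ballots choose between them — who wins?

Round 1 first-place votes: Dev 0, Omar 9, Tomás 5, Hiro 0, Wendy 6. Omar and Wendy advance.
Runoff: Omar is ranked above Wendy on 9 ballots, Wendy above Omar on 11.

Wendy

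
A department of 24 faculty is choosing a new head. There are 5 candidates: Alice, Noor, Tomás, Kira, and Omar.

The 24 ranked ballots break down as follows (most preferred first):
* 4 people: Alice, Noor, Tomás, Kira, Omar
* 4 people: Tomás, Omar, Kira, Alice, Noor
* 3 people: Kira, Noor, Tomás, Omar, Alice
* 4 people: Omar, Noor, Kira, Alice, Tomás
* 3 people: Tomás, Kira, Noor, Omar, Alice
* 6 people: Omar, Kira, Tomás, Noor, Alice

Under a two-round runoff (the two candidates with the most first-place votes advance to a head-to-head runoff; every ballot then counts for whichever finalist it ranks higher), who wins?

Round 1 first-place votes: Alice 4, Noor 0, Tomás 7, Kira 3, Omar 10. Omar and Tomás advance.
Runoff: Omar is ranked above Tomás on 10 ballots, Tomás above Omar on 14.

Tomás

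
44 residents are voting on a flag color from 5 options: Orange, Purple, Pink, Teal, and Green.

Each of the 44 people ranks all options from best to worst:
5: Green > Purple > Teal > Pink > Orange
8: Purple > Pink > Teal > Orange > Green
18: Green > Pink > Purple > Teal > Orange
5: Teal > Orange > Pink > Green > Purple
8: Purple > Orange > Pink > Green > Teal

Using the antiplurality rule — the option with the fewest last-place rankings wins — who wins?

Pink

Last-place votes: Orange 23, Purple 5, Pink 0, Teal 8, Green 8.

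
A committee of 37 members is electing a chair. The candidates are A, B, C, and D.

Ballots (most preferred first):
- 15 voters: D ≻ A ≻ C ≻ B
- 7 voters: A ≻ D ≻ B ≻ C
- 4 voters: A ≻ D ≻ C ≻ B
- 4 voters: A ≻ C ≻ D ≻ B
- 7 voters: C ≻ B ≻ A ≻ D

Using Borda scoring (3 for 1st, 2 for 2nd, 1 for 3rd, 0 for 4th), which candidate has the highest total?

A

A: 15×2 + 7×3 + 4×3 + 4×3 + 7×1 = 82
B: 15×0 + 7×1 + 4×0 + 4×0 + 7×2 = 21
C: 15×1 + 7×0 + 4×1 + 4×2 + 7×3 = 48
D: 15×3 + 7×2 + 4×2 + 4×1 + 7×0 = 71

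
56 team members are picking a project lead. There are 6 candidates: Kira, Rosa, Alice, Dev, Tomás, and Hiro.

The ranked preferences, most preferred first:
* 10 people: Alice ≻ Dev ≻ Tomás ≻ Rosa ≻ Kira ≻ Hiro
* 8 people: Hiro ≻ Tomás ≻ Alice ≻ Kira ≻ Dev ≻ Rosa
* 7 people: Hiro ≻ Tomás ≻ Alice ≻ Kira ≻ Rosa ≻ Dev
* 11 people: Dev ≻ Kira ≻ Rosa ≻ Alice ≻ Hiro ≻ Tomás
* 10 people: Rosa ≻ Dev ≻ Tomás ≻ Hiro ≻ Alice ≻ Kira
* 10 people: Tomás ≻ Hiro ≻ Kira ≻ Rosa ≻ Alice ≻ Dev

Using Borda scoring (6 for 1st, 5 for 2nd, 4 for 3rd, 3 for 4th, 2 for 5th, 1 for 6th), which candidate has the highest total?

Tomás

Kira: 10×2 + 8×3 + 7×3 + 11×5 + 10×1 + 10×4 = 170
Rosa: 10×3 + 8×1 + 7×2 + 11×4 + 10×6 + 10×3 = 186
Alice: 10×6 + 8×4 + 7×4 + 11×3 + 10×2 + 10×2 = 193
Dev: 10×5 + 8×2 + 7×1 + 11×6 + 10×5 + 10×1 = 199
Tomás: 10×4 + 8×5 + 7×5 + 11×1 + 10×4 + 10×6 = 226
Hiro: 10×1 + 8×6 + 7×6 + 11×2 + 10×3 + 10×5 = 202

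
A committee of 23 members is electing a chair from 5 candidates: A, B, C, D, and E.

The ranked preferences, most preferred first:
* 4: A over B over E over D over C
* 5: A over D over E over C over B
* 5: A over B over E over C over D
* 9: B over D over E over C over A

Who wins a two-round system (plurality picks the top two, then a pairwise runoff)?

A

Round 1 first-place votes: A 14, B 9, C 0, D 0, E 0. A and B advance.
Runoff: A is ranked above B on 14 ballots, B above A on 9.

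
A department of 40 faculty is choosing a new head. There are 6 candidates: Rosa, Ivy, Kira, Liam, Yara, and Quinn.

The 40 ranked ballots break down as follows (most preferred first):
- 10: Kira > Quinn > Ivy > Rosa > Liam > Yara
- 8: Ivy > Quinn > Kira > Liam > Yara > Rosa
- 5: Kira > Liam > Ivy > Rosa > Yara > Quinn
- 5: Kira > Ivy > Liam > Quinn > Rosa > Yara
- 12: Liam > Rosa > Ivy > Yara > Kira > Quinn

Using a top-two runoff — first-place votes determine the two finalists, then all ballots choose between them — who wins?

Round 1 first-place votes: Rosa 0, Ivy 8, Kira 20, Liam 12, Yara 0, Quinn 0. Kira and Liam advance.
Runoff: Kira is ranked above Liam on 28 ballots, Liam above Kira on 12.

Kira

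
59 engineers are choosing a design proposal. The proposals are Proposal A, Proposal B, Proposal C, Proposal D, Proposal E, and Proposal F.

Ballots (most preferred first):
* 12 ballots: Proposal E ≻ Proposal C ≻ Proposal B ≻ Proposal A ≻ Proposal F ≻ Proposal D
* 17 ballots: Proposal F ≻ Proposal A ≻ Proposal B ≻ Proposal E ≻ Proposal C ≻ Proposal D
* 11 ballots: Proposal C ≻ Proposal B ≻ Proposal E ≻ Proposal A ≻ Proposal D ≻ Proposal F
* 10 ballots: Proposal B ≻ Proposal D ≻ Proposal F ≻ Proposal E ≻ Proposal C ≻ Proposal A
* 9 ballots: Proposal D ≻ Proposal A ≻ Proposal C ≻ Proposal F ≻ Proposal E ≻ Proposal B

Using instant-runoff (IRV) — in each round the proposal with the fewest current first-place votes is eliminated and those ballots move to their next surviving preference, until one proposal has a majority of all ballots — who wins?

Proposal C

Round 1: Proposal A 0, Proposal B 10, Proposal C 11, Proposal D 9, Proposal E 12, Proposal F 17. Proposal A eliminated.
Round 2: Proposal B 10, Proposal C 11, Proposal D 9, Proposal E 12, Proposal F 17. Proposal D eliminated.
Round 3: Proposal B 10, Proposal C 20, Proposal E 12, Proposal F 17. Proposal B eliminated.
Round 4: Proposal C 20, Proposal E 12, Proposal F 27. Proposal E eliminated.
Round 5: Proposal C 32, Proposal F 27. Proposal C has a majority (≥30).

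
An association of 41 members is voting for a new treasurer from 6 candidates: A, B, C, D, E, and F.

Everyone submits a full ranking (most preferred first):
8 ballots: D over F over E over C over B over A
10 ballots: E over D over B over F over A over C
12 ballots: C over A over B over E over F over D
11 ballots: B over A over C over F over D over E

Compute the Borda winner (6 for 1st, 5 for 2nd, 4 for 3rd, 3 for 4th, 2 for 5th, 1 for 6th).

B

A: 8×1 + 10×2 + 12×5 + 11×5 = 143
B: 8×2 + 10×4 + 12×4 + 11×6 = 170
C: 8×3 + 10×1 + 12×6 + 11×4 = 150
D: 8×6 + 10×5 + 12×1 + 11×2 = 132
E: 8×4 + 10×6 + 12×3 + 11×1 = 139
F: 8×5 + 10×3 + 12×2 + 11×3 = 127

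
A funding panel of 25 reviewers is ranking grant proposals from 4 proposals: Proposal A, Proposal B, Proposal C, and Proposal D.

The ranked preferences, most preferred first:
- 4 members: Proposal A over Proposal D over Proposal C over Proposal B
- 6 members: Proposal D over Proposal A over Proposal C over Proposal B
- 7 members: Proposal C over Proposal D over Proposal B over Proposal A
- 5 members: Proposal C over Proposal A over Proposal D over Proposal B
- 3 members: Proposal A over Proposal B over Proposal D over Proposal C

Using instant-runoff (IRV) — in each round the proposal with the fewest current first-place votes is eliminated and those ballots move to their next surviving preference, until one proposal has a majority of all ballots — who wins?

Round 1: Proposal A 7, Proposal B 0, Proposal C 12, Proposal D 6. Proposal B eliminated.
Round 2: Proposal A 7, Proposal C 12, Proposal D 6. Proposal D eliminated.
Round 3: Proposal A 13, Proposal C 12. Proposal A has a majority (≥13).

Proposal A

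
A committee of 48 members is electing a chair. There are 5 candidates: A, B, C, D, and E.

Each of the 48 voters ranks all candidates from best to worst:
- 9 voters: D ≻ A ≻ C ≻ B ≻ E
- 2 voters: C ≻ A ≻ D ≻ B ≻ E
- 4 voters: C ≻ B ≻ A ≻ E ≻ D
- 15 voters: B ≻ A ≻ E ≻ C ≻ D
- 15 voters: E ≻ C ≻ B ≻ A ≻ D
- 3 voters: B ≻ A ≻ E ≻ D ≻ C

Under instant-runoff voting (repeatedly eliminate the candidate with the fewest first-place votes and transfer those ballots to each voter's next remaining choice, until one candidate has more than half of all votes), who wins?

Round 1: A 0, B 18, C 6, D 9, E 15. A eliminated.
Round 2: B 18, C 6, D 9, E 15. C eliminated.
Round 3: B 22, D 11, E 15. D eliminated.
Round 4: B 33, E 15. B has a majority (≥25).

B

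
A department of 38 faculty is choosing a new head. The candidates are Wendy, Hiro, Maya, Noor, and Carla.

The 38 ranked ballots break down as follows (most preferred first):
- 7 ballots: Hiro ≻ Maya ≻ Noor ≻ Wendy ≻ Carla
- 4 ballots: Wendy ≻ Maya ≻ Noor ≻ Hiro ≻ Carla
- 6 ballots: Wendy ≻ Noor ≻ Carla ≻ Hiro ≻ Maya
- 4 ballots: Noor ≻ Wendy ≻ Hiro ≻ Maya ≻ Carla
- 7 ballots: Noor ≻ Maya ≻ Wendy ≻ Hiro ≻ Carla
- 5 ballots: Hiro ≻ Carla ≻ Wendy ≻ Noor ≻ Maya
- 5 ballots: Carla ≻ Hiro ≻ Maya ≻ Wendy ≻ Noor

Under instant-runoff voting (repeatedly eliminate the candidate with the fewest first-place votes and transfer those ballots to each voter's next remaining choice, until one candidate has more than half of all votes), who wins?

Noor

Round 1: Wendy 10, Hiro 12, Maya 0, Noor 11, Carla 5. Maya eliminated.
Round 2: Wendy 10, Hiro 12, Noor 11, Carla 5. Carla eliminated.
Round 3: Wendy 10, Hiro 17, Noor 11. Wendy eliminated.
Round 4: Hiro 17, Noor 21. Noor has a majority (≥20).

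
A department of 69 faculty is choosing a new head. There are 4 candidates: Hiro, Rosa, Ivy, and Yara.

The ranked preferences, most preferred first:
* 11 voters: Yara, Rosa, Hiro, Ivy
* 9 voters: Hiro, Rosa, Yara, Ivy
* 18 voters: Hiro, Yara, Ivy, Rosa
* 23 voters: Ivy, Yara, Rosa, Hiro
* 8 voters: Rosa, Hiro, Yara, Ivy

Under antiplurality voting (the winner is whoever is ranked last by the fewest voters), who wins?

Yara

Last-place votes: Hiro 23, Rosa 18, Ivy 28, Yara 0.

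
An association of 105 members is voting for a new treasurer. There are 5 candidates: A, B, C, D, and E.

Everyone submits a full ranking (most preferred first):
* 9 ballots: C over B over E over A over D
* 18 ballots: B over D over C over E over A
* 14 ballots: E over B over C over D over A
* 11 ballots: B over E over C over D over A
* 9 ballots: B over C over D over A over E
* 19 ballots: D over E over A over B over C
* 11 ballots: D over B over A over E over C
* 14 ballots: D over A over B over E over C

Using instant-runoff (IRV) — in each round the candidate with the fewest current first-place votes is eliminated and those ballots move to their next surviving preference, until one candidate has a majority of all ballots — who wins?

B

Round 1: A 0, B 38, C 9, D 44, E 14. A eliminated.
Round 2: B 38, C 9, D 44, E 14. C eliminated.
Round 3: B 47, D 44, E 14. E eliminated.
Round 4: B 61, D 44. B has a majority (≥53).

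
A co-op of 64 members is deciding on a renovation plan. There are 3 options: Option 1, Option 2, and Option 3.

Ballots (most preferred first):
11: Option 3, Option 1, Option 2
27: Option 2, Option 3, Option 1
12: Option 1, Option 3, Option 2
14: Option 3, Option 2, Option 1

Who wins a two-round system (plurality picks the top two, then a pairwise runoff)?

Round 1 first-place votes: Option 1 12, Option 2 27, Option 3 25. Option 2 and Option 3 advance.
Runoff: Option 2 is ranked above Option 3 on 27 ballots, Option 3 above Option 2 on 37.

Option 3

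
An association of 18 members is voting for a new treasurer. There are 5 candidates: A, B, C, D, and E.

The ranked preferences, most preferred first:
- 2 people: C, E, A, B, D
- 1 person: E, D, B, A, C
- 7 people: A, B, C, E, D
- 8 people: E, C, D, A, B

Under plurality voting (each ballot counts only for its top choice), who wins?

First-place votes: A 7, B 0, C 2, D 0, E 9.

E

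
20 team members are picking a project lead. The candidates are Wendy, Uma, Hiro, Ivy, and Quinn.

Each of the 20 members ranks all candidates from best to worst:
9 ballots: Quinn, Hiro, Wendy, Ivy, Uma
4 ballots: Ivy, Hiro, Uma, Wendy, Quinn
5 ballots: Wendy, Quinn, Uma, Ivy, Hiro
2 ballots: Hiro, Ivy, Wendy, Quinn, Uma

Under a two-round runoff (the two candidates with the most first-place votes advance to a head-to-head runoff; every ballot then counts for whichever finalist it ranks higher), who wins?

Wendy

Round 1 first-place votes: Wendy 5, Uma 0, Hiro 2, Ivy 4, Quinn 9. Quinn and Wendy advance.
Runoff: Quinn is ranked above Wendy on 9 ballots, Wendy above Quinn on 11.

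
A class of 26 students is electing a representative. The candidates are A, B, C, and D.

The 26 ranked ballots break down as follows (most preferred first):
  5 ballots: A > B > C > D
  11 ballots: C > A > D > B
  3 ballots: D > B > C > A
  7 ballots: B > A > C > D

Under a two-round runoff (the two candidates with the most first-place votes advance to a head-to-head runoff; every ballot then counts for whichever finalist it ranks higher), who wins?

B

Round 1 first-place votes: A 5, B 7, C 11, D 3. C and B advance.
Runoff: C is ranked above B on 11 ballots, B above C on 15.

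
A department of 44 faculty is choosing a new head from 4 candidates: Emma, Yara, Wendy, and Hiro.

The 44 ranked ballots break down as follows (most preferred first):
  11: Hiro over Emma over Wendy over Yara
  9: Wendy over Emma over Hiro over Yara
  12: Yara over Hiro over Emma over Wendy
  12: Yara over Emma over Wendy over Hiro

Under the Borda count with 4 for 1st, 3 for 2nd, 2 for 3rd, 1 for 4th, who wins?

Emma: 11×3 + 9×3 + 12×2 + 12×3 = 120
Yara: 11×1 + 9×1 + 12×4 + 12×4 = 116
Wendy: 11×2 + 9×4 + 12×1 + 12×2 = 94
Hiro: 11×4 + 9×2 + 12×3 + 12×1 = 110

Emma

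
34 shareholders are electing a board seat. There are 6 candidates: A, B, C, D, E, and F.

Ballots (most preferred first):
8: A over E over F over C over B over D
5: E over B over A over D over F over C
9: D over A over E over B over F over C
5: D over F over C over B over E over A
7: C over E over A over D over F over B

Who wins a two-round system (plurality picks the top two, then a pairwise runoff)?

A

Round 1 first-place votes: A 8, B 0, C 7, D 14, E 5, F 0. D and A advance.
Runoff: D is ranked above A on 14 ballots, A above D on 20.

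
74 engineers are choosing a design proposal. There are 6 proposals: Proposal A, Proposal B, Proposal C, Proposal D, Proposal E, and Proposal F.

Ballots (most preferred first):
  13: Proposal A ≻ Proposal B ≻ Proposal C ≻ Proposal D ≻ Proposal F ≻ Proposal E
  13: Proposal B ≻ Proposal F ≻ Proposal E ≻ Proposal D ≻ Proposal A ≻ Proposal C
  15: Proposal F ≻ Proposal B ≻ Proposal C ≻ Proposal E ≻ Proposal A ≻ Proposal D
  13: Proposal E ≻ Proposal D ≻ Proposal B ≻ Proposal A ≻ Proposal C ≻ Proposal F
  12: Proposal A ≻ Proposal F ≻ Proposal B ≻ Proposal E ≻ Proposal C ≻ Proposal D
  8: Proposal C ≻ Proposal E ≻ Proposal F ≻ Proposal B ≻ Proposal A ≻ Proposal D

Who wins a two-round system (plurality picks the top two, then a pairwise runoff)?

Proposal A

Round 1 first-place votes: Proposal A 25, Proposal B 13, Proposal C 8, Proposal D 0, Proposal E 13, Proposal F 15. Proposal A and Proposal F advance.
Runoff: Proposal A is ranked above Proposal F on 38 ballots, Proposal F above Proposal A on 36.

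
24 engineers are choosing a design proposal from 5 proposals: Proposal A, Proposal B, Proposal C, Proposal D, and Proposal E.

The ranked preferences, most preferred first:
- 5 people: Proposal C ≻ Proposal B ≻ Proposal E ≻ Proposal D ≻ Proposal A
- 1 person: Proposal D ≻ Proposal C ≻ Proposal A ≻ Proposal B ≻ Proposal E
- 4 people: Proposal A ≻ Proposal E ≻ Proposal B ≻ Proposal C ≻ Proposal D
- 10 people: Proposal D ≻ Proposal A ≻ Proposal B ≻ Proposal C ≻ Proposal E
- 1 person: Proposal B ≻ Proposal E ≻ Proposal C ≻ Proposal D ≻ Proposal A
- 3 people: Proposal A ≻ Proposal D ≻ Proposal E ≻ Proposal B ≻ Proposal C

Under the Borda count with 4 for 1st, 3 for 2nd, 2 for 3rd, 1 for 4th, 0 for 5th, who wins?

Proposal A: 5×0 + 1×2 + 4×4 + 10×3 + 1×0 + 3×4 = 60
Proposal B: 5×3 + 1×1 + 4×2 + 10×2 + 1×4 + 3×1 = 51
Proposal C: 5×4 + 1×3 + 4×1 + 10×1 + 1×2 + 3×0 = 39
Proposal D: 5×1 + 1×4 + 4×0 + 10×4 + 1×1 + 3×3 = 59
Proposal E: 5×2 + 1×0 + 4×3 + 10×0 + 1×3 + 3×2 = 31

Proposal A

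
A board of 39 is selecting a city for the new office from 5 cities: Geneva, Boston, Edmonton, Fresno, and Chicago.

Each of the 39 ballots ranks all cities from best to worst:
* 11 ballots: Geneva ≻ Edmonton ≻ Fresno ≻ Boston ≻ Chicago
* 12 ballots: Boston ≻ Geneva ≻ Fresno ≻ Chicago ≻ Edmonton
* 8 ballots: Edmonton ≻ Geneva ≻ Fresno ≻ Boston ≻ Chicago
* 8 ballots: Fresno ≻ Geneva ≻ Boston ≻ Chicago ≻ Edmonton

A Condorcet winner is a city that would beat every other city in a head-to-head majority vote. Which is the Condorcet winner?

Geneva vs Boston: 27–12
Geneva vs Edmonton: 31–8
Geneva vs Fresno: 31–8
Geneva vs Chicago: 39–0
Geneva beats every other city.

Geneva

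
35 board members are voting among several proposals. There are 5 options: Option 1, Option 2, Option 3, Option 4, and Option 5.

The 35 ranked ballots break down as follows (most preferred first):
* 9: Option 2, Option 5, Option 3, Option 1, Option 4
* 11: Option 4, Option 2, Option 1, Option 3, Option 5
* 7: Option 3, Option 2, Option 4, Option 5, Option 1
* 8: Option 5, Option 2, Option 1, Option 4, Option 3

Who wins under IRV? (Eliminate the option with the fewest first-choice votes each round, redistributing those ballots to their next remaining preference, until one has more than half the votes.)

Option 2

Round 1: Option 1 0, Option 2 9, Option 3 7, Option 4 11, Option 5 8. Option 1 eliminated.
Round 2: Option 2 9, Option 3 7, Option 4 11, Option 5 8. Option 3 eliminated.
Round 3: Option 2 16, Option 4 11, Option 5 8. Option 5 eliminated.
Round 4: Option 2 24, Option 4 11. Option 2 has a majority (≥18).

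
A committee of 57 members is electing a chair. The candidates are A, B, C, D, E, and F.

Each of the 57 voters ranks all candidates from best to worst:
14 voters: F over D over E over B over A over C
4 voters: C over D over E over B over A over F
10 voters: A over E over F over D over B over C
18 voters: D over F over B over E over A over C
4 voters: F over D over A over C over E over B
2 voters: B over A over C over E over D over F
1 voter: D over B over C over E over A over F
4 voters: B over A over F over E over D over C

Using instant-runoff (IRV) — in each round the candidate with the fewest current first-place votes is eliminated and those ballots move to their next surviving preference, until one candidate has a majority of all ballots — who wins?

Round 1: A 10, B 6, C 4, D 19, E 0, F 18. E eliminated.
Round 2: A 10, B 6, C 4, D 19, F 18. C eliminated.
Round 3: A 10, B 6, D 23, F 18. B eliminated.
Round 4: A 16, D 23, F 18. A eliminated.
Round 5: D 25, F 32. F has a majority (≥29).

F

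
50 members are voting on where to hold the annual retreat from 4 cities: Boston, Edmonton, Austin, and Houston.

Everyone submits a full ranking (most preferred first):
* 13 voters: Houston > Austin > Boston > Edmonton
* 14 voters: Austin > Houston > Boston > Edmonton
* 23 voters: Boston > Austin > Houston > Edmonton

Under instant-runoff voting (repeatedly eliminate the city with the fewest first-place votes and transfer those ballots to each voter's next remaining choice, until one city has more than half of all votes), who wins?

Austin

Round 1: Boston 23, Edmonton 0, Austin 14, Houston 13. Edmonton eliminated.
Round 2: Boston 23, Austin 14, Houston 13. Houston eliminated.
Round 3: Boston 23, Austin 27. Austin has a majority (≥26).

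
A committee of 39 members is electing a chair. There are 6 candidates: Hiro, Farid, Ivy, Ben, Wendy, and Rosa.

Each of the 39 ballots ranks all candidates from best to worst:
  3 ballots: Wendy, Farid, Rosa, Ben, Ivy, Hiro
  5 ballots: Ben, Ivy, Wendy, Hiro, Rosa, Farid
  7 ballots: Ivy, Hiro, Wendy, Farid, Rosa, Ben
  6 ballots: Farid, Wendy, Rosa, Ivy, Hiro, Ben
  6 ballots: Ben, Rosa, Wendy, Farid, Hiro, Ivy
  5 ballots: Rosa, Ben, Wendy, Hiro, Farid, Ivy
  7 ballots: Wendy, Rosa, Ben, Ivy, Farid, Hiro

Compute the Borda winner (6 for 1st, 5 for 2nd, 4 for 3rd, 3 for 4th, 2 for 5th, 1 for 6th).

Hiro: 3×1 + 5×3 + 7×5 + 6×2 + 6×2 + 5×3 + 7×1 = 99
Farid: 3×5 + 5×1 + 7×3 + 6×6 + 6×3 + 5×2 + 7×2 = 119
Ivy: 3×2 + 5×5 + 7×6 + 6×3 + 6×1 + 5×1 + 7×3 = 123
Ben: 3×3 + 5×6 + 7×1 + 6×1 + 6×6 + 5×5 + 7×4 = 141
Wendy: 3×6 + 5×4 + 7×4 + 6×5 + 6×4 + 5×4 + 7×6 = 182
Rosa: 3×4 + 5×2 + 7×2 + 6×4 + 6×5 + 5×6 + 7×5 = 155

Wendy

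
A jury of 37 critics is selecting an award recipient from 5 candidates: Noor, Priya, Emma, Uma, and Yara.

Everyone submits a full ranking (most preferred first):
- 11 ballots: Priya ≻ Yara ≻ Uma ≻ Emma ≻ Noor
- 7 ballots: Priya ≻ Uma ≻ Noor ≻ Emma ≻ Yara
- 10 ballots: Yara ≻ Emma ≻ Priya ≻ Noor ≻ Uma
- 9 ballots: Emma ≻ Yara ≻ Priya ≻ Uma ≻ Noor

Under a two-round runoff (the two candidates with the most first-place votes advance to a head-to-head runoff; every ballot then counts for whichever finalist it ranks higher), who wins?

Round 1 first-place votes: Noor 0, Priya 18, Emma 9, Uma 0, Yara 10. Priya and Yara advance.
Runoff: Priya is ranked above Yara on 18 ballots, Yara above Priya on 19.

Yara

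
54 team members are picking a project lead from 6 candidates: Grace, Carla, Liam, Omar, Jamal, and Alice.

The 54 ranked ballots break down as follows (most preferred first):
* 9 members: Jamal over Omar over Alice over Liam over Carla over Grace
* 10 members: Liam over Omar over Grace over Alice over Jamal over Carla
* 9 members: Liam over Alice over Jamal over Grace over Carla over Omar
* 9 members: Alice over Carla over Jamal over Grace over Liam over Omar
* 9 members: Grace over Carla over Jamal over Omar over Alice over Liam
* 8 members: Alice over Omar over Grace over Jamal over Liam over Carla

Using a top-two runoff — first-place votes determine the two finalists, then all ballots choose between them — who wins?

Round 1 first-place votes: Grace 9, Carla 0, Liam 19, Omar 0, Jamal 9, Alice 17. Liam and Alice advance.
Runoff: Liam is ranked above Alice on 19 ballots, Alice above Liam on 35.

Alice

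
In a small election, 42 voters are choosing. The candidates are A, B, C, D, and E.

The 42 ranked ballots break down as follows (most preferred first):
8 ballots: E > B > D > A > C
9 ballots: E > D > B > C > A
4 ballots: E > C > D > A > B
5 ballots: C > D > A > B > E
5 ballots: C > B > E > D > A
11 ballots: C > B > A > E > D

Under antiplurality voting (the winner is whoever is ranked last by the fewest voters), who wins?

B

Last-place votes: A 14, B 4, C 8, D 11, E 5.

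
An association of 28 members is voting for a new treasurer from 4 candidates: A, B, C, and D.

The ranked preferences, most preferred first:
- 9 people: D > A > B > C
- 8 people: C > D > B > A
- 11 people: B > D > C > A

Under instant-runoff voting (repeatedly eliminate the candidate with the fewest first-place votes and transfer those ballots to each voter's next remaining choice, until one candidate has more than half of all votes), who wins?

D

Round 1: A 0, B 11, C 8, D 9. A eliminated.
Round 2: B 11, C 8, D 9. C eliminated.
Round 3: B 11, D 17. D has a majority (≥15).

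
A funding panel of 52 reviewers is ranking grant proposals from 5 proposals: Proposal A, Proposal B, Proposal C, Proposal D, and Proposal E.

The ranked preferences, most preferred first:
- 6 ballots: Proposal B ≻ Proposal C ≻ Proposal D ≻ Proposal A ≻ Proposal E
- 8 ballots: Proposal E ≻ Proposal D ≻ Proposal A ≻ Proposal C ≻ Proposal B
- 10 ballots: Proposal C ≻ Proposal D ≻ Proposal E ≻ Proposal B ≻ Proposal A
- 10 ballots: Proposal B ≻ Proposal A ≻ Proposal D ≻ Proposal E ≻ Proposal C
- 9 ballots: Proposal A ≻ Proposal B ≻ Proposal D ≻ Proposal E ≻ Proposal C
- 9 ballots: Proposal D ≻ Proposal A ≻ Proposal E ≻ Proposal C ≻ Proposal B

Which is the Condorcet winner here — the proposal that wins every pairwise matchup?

Proposal D vs Proposal A: 33–19
Proposal D vs Proposal B: 27–25
Proposal D vs Proposal C: 36–16
Proposal D vs Proposal E: 44–8
Proposal D beats every other proposal.

Proposal D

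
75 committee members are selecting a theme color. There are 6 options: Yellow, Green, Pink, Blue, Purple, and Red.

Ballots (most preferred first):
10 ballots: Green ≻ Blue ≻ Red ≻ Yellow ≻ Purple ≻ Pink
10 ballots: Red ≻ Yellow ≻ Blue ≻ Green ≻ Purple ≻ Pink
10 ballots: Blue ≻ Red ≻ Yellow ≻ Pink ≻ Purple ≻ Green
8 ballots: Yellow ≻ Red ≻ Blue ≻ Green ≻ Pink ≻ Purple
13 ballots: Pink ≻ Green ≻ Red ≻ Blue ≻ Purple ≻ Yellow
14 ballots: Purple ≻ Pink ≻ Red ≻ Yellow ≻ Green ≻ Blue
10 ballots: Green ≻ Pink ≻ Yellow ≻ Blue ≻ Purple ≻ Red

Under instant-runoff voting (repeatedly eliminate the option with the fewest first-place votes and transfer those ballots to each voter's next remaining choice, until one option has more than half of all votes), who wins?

Round 1: Yellow 8, Green 20, Pink 13, Blue 10, Purple 14, Red 10. Yellow eliminated.
Round 2: Green 20, Pink 13, Blue 10, Purple 14, Red 18. Blue eliminated.
Round 3: Green 20, Pink 13, Purple 14, Red 28. Pink eliminated.
Round 4: Green 33, Purple 14, Red 28. Purple eliminated.
Round 5: Green 33, Red 42. Red has a majority (≥38).

Red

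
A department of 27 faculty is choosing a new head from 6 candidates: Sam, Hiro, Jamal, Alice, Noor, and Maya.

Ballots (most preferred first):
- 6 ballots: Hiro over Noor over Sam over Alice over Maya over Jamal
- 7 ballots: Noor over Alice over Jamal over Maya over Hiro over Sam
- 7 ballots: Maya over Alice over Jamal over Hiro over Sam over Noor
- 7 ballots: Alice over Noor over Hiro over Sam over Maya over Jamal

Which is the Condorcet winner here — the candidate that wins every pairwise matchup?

Alice

Alice vs Sam: 21–6
Alice vs Hiro: 21–6
Alice vs Jamal: 27–0
Alice vs Noor: 14–13
Alice vs Maya: 20–7
Alice beats every other candidate.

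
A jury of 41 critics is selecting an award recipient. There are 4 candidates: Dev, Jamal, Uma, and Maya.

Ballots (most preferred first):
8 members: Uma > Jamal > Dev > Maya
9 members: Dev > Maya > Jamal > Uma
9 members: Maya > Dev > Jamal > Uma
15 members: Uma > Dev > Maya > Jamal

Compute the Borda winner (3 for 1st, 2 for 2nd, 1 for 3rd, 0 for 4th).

Dev: 8×1 + 9×3 + 9×2 + 15×2 = 83
Jamal: 8×2 + 9×1 + 9×1 + 15×0 = 34
Uma: 8×3 + 9×0 + 9×0 + 15×3 = 69
Maya: 8×0 + 9×2 + 9×3 + 15×1 = 60

Dev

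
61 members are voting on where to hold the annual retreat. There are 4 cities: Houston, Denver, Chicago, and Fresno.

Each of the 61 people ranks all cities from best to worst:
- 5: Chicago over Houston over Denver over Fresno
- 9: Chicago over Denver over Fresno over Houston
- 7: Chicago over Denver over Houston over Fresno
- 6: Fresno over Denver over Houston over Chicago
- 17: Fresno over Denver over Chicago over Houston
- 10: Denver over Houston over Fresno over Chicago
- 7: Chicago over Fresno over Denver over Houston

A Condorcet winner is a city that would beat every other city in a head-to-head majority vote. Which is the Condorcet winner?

Denver

Denver vs Houston: 56–5
Denver vs Chicago: 33–28
Denver vs Fresno: 31–30
Denver beats every other city.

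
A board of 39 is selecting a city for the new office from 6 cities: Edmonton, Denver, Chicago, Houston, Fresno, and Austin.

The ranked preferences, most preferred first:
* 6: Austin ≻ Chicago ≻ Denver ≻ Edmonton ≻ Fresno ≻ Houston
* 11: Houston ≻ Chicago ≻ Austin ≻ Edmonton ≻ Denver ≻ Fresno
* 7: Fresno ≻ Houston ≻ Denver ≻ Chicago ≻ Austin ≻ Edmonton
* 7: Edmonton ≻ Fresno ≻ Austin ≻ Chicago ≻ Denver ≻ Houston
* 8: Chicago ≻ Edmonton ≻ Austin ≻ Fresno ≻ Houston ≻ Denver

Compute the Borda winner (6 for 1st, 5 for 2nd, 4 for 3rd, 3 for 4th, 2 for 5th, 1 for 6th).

Chicago

Edmonton: 6×3 + 11×3 + 7×1 + 7×6 + 8×5 = 140
Denver: 6×4 + 11×2 + 7×4 + 7×2 + 8×1 = 96
Chicago: 6×5 + 11×5 + 7×3 + 7×3 + 8×6 = 175
Houston: 6×1 + 11×6 + 7×5 + 7×1 + 8×2 = 130
Fresno: 6×2 + 11×1 + 7×6 + 7×5 + 8×3 = 124
Austin: 6×6 + 11×4 + 7×2 + 7×4 + 8×4 = 154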